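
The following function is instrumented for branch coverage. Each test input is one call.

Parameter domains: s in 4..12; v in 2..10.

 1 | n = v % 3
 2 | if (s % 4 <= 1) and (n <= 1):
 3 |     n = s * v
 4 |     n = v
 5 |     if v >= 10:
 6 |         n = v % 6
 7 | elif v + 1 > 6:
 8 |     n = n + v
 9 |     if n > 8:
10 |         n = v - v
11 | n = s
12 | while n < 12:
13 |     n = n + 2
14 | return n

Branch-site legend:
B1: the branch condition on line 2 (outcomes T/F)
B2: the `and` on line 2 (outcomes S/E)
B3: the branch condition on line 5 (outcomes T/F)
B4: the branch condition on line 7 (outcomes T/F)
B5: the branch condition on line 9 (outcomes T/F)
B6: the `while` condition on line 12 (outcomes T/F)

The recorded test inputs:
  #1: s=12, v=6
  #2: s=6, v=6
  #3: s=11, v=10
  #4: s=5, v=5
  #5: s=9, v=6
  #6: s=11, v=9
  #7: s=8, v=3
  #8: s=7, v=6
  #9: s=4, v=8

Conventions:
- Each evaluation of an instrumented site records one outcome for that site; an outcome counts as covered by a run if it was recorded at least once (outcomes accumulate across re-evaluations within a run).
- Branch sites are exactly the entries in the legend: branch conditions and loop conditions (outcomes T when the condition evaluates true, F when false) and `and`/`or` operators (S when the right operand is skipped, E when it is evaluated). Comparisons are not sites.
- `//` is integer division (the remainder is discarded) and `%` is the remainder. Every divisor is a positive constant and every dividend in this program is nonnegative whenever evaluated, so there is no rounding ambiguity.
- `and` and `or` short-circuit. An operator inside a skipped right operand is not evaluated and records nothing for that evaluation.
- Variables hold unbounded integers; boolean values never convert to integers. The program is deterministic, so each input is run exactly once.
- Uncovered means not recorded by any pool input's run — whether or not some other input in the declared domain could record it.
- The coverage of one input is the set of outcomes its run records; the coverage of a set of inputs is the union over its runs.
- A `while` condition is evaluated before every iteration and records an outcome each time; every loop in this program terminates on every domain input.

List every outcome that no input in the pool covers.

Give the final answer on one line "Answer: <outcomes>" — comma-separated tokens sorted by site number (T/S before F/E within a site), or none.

run #1 (s=12, v=6) runs B2->E, B1->T, B3->F, B6->F; records B1=T, B2=E, B3=F, B6=F
run #2 (s=6, v=6) runs B2->S, B1->F, B4->T, B5->F, B6->T, B6->T, B6->T, B6->F; records B1=F, B2=S, B4=T, B5=F, B6=T, B6=F
run #3 (s=11, v=10) runs B2->S, B1->F, B4->T, B5->T, B6->T, B6->F; records B1=F, B2=S, B4=T, B5=T, B6=T, B6=F
run #4 (s=5, v=5) runs B2->E, B1->F, B4->F, B6->T, B6->T, B6->T, B6->T, B6->F; records B1=F, B2=E, B4=F, B6=T, B6=F
run #5 (s=9, v=6) runs B2->E, B1->T, B3->F, B6->T, B6->T, B6->F; records B1=T, B2=E, B3=F, B6=T, B6=F
run #6 (s=11, v=9) runs B2->S, B1->F, B4->T, B5->T, B6->T, B6->F; records B1=F, B2=S, B4=T, B5=T, B6=T, B6=F
run #7 (s=8, v=3) runs B2->E, B1->T, B3->F, B6->T, B6->T, B6->F; records B1=T, B2=E, B3=F, B6=T, B6=F
run #8 (s=7, v=6) runs B2->S, B1->F, B4->T, B5->F, B6->T, B6->T, B6->T, B6->F; records B1=F, B2=S, B4=T, B5=F, B6=T, B6=F
run #9 (s=4, v=8) runs B2->E, B1->F, B4->T, B5->T, B6->T, B6->T, B6->T, B6->T, B6->F; records B1=F, B2=E, B4=T, B5=T, B6=T, B6=F
union over the pool: B1=T, B1=F, B2=S, B2=E, B3=F, B4=T, B4=F, B5=T, B5=F, B6=T, B6=F
uncovered (1 of 12): B3=T

Answer: B3=T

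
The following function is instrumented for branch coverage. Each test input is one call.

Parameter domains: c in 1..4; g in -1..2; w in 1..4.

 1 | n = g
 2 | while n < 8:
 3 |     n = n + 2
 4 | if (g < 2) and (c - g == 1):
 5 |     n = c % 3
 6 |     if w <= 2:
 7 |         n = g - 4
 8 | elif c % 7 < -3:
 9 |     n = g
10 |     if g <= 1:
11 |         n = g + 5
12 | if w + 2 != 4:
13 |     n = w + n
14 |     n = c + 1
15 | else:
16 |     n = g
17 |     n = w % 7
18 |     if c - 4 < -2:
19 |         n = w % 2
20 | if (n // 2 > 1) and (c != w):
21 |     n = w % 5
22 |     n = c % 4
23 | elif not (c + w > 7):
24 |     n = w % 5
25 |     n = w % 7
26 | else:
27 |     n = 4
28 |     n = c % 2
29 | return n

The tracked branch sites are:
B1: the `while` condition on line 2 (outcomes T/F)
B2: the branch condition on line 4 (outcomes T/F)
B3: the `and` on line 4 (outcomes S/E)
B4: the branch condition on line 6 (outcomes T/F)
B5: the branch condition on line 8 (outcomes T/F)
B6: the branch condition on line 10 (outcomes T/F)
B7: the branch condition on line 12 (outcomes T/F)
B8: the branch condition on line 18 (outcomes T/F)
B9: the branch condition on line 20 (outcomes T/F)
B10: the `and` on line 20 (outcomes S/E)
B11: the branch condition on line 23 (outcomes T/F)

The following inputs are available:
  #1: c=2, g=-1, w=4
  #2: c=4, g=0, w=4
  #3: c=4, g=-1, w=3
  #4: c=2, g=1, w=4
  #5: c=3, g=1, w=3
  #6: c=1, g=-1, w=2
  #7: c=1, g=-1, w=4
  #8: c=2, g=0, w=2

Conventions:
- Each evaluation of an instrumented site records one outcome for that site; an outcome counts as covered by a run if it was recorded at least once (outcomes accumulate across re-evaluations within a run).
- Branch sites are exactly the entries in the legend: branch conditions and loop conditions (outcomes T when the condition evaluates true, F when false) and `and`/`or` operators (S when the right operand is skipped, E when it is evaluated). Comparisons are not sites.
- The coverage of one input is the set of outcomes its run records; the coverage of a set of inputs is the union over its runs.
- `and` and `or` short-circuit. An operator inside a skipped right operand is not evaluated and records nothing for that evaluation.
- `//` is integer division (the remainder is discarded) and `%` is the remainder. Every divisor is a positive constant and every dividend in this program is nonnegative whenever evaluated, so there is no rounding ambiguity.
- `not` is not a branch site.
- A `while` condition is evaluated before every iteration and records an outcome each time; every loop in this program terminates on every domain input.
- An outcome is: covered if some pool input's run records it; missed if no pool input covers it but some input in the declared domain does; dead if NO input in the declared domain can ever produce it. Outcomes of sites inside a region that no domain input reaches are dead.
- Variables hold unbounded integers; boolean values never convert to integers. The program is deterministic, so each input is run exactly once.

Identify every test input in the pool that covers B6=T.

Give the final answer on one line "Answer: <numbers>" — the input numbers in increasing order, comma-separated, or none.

input #1 (c=2, g=-1, w=4): does not record B6=T
input #2 (c=4, g=0, w=4): does not record B6=T
input #3 (c=4, g=-1, w=3): does not record B6=T
input #4 (c=2, g=1, w=4): does not record B6=T
input #5 (c=3, g=1, w=3): does not record B6=T
input #6 (c=1, g=-1, w=2): does not record B6=T
input #7 (c=1, g=-1, w=4): does not record B6=T
input #8 (c=2, g=0, w=2): does not record B6=T

Answer: none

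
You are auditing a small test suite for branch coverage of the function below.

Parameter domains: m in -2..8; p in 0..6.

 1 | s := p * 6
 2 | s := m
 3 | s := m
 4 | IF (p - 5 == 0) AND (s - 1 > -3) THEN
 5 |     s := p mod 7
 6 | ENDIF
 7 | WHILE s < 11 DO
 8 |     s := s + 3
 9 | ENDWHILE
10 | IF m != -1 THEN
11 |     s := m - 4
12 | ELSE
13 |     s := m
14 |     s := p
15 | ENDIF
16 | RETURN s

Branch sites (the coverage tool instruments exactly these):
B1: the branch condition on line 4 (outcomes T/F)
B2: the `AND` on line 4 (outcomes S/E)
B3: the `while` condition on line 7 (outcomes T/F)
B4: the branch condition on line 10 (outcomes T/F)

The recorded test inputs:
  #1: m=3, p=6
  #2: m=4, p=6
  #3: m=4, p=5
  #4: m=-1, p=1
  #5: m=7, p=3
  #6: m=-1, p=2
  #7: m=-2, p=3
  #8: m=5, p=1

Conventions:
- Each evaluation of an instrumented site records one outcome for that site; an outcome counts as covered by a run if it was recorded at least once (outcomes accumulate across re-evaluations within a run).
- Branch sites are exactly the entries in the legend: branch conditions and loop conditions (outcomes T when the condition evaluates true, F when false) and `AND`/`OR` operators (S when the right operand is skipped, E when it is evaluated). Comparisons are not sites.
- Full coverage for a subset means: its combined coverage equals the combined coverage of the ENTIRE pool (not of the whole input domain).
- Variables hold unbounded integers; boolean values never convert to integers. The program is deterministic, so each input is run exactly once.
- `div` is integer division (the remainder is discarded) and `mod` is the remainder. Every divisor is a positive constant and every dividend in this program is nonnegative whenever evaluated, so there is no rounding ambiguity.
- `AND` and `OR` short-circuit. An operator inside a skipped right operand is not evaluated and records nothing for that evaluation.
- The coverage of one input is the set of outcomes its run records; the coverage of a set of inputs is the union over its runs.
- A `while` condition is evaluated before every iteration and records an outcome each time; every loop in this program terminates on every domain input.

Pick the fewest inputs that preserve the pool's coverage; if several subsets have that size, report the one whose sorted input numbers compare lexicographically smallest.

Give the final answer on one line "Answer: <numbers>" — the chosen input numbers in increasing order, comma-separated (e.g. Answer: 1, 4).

test 1 (m=3, p=6) fires B2->S, B1->F, B3->T, B3->T, B3->T, B3->F, B4->T; hits B1=F, B2=S, B3=T, B3=F, B4=T
test 2 (m=4, p=6) fires B2->S, B1->F, B3->T, B3->T, B3->T, B3->F, B4->T; hits B1=F, B2=S, B3=T, B3=F, B4=T
test 3 (m=4, p=5) fires B2->E, B1->T, B3->T, B3->T, B3->F, B4->T; hits B1=T, B2=E, B3=T, B3=F, B4=T
test 4 (m=-1, p=1) fires B2->S, B1->F, B3->T, B3->T, B3->T, B3->T, B3->F, B4->F; hits B1=F, B2=S, B3=T, B3=F, B4=F
test 5 (m=7, p=3) fires B2->S, B1->F, B3->T, B3->T, B3->F, B4->T; hits B1=F, B2=S, B3=T, B3=F, B4=T
test 6 (m=-1, p=2) fires B2->S, B1->F, B3->T, B3->T, B3->T, B3->T, B3->F, B4->F; hits B1=F, B2=S, B3=T, B3=F, B4=F
test 7 (m=-2, p=3) fires B2->S, B1->F, B3->T, B3->T, B3->T, B3->T, B3->T, B3->F, B4->T; hits B1=F, B2=S, B3=T, B3=F, B4=T
test 8 (m=5, p=1) fires B2->S, B1->F, B3->T, B3->T, B3->F, B4->T; hits B1=F, B2=S, B3=T, B3=F, B4=T
together the pool reaches 8 outcomes: B1=T, B1=F, B2=S, B2=E, B3=T, B3=F, B4=T, B4=F
size 1 is not enough: best union over all size-1 subsets is 5/8
the canonical winner is {3, 4}: size 2, full 8-outcome coverage, earliest index list among size-2 covers

Answer: 3, 4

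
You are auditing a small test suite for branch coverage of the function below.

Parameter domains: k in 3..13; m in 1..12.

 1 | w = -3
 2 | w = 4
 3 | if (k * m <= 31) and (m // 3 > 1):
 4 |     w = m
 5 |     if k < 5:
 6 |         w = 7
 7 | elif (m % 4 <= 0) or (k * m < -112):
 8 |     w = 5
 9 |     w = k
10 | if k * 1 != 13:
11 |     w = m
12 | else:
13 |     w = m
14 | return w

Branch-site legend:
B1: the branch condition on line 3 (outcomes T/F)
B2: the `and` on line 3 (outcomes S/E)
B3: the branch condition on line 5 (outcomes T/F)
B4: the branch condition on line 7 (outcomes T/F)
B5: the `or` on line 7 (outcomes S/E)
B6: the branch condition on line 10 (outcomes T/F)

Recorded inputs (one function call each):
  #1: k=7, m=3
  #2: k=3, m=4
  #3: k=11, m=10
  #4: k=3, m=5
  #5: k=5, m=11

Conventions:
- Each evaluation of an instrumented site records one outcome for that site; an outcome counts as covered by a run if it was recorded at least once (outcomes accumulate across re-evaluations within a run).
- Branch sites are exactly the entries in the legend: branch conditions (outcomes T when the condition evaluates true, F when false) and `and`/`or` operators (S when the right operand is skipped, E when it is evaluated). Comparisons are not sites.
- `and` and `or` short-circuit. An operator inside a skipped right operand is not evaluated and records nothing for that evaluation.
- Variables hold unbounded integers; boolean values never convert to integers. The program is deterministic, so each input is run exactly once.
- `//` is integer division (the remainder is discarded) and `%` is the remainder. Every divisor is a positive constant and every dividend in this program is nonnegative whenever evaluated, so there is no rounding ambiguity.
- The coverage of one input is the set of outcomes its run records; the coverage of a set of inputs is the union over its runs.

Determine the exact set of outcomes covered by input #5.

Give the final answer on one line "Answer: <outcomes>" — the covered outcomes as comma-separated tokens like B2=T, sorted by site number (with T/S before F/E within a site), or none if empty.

Event log for input #5 (k=5, m=11):
  B2->S, B1->F, B5->E, B4->F, B6->T
deduplicating events, the covered set is: B1=F, B2=S, B4=F, B5=E, B6=T

Answer: B1=F, B2=S, B4=F, B5=E, B6=T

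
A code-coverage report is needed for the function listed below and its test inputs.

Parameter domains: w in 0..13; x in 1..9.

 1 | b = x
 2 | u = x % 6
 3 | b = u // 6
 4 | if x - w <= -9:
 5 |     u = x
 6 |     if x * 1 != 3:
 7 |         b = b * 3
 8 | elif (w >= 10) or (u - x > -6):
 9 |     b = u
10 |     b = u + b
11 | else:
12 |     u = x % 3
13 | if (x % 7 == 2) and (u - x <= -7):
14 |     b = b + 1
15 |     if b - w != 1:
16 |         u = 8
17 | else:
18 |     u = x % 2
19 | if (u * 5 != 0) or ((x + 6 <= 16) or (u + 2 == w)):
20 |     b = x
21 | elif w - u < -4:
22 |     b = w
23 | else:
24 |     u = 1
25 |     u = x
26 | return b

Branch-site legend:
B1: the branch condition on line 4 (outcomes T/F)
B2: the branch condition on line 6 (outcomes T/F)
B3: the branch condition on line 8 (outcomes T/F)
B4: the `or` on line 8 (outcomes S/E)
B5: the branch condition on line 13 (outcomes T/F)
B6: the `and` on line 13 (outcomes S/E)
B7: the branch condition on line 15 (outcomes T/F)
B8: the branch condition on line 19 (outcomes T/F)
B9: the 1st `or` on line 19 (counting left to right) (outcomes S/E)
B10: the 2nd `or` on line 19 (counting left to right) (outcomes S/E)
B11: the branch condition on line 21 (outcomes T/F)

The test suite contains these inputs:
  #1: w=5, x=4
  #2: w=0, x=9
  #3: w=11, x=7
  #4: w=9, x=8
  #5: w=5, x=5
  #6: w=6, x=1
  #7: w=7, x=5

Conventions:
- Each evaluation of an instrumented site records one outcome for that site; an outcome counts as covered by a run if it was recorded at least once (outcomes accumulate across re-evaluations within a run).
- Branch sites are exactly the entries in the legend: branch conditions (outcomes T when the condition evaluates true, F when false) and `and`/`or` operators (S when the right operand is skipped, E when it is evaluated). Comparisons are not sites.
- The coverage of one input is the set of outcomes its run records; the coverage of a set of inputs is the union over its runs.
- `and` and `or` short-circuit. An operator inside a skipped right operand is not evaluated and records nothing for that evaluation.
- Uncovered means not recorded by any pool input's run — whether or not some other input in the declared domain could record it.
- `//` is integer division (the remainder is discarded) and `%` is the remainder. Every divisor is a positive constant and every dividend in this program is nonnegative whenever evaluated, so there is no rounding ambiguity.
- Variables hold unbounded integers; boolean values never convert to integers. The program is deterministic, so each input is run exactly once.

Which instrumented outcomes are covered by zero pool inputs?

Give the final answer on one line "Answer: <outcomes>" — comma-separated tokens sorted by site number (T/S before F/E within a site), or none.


run #1 (w=5, x=4) records B1=F, B3=T, B4=E, B5=F, B6=S, B8=T, B9=E, B10=S
run #2 (w=0, x=9) records B1=F, B3=F, B4=E, B5=T, B6=E, B7=F, B8=T, B9=E, B10=S
run #3 (w=11, x=7) records B1=F, B3=T, B4=S, B5=F, B6=S, B8=T, B9=S
run #4 (w=9, x=8) records B1=F, B3=F, B4=E, B5=F, B6=S, B8=T, B9=E, B10=S
run #5 (w=5, x=5) records B1=F, B3=T, B4=E, B5=F, B6=S, B8=T, B9=S
run #6 (w=6, x=1) records B1=F, B3=T, B4=E, B5=F, B6=S, B8=T, B9=S
run #7 (w=7, x=5) records B1=F, B3=T, B4=E, B5=F, B6=S, B8=T, B9=S
union over the pool: B1=F, B3=T, B3=F, B4=S, B4=E, B5=T, B5=F, B6=S, B6=E, B7=F, B8=T, B9=S, B9=E, B10=S
uncovered (8 of 22): B1=T, B2=T, B2=F, B7=T, B8=F, B10=E, B11=T, B11=F
Answer: B1=T, B2=T, B2=F, B7=T, B8=F, B10=E, B11=T, B11=F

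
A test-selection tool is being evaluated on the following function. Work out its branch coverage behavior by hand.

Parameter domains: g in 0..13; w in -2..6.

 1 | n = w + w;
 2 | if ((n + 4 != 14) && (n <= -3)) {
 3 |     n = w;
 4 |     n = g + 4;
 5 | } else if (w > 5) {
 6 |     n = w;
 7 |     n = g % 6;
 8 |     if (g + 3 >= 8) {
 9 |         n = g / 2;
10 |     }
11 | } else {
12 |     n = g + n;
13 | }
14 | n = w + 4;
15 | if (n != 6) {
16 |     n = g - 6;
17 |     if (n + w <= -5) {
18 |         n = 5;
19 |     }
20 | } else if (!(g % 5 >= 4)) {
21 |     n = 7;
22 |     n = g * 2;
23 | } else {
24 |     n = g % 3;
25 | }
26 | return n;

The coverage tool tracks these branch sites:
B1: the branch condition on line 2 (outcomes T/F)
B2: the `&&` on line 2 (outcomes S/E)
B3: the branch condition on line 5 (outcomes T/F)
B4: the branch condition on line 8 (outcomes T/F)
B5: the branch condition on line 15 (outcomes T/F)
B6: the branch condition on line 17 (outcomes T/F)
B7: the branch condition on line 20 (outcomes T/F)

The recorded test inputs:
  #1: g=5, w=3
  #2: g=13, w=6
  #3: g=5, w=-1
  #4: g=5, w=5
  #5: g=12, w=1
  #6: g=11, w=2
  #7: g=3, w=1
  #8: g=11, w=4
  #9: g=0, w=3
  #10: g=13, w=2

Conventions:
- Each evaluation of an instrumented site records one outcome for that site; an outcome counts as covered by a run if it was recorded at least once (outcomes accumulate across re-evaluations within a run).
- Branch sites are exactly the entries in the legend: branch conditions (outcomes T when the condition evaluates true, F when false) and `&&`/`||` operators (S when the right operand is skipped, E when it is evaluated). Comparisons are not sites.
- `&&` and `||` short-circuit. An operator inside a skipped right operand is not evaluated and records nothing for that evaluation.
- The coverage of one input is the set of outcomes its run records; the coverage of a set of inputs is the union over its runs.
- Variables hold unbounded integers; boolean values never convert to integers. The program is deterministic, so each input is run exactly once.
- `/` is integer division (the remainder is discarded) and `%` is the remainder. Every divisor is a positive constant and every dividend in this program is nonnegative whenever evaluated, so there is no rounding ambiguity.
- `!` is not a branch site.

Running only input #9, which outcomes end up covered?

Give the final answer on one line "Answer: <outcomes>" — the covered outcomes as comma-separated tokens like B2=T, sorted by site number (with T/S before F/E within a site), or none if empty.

Running input #9 (g=0, w=3), event by event:
  B2->E, B1->F, B3->F, B5->T, B6->F
collecting distinct outcomes: B1=F, B2=E, B3=F, B5=T, B6=F

Answer: B1=F, B2=E, B3=F, B5=T, B6=F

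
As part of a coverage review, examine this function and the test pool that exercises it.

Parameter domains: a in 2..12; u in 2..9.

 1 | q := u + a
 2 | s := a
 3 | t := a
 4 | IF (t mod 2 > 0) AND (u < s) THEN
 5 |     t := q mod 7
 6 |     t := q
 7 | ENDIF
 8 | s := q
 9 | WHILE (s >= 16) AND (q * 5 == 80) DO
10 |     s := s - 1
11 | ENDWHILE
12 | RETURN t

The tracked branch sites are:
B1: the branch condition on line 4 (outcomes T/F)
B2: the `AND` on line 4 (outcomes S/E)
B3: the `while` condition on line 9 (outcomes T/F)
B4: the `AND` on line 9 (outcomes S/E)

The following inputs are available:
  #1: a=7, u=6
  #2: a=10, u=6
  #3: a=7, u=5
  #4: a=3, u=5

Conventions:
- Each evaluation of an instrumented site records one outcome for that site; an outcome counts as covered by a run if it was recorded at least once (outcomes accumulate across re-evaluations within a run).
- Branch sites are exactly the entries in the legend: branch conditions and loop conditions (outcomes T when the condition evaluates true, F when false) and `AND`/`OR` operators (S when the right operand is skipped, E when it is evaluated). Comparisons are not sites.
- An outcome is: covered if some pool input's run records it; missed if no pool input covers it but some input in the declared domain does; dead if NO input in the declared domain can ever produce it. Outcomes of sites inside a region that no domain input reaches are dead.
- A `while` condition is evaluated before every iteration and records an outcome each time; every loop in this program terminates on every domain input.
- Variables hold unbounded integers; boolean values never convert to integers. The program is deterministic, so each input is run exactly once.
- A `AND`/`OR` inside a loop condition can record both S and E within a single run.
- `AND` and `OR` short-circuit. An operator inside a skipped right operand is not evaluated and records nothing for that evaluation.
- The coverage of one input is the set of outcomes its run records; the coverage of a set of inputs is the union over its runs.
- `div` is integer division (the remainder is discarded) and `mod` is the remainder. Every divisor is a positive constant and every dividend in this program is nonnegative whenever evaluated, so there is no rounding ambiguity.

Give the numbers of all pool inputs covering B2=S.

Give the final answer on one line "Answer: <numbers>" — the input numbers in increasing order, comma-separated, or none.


input #1 (a=7, u=6): does not record B2=S
input #2 (a=10, u=6): records B2=S
input #3 (a=7, u=5): does not record B2=S
input #4 (a=3, u=5): does not record B2=S
Answer: 2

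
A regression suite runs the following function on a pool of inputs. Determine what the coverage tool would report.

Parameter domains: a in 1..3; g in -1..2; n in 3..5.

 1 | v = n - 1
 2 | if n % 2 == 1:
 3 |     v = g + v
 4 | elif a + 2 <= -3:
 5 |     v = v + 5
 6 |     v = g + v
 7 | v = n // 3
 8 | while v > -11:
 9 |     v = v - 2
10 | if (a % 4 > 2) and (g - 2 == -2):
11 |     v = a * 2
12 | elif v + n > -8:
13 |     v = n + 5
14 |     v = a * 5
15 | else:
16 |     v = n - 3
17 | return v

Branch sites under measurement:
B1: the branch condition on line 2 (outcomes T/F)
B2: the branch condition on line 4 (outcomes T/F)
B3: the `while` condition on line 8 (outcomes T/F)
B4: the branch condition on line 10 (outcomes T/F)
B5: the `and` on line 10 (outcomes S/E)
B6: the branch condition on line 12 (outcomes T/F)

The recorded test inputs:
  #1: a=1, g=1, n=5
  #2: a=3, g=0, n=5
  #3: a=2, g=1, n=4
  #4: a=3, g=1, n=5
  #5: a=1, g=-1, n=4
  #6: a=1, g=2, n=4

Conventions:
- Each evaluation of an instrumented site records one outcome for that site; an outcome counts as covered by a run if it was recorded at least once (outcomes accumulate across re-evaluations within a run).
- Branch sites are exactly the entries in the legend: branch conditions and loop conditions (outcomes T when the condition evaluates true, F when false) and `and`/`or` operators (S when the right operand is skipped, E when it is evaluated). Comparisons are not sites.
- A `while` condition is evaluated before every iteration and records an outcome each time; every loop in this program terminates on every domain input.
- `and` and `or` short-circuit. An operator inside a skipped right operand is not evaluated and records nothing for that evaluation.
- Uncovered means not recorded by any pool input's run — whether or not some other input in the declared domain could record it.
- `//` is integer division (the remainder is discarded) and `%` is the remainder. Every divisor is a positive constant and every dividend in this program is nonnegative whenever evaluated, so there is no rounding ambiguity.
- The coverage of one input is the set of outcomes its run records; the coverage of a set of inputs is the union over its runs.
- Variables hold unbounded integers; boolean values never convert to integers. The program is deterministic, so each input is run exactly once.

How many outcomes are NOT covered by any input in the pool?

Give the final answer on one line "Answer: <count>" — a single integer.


input #1, a=1, g=1, n=5: outcomes B1=T, B3=T, B3=F, B4=F, B5=S, B6=T
input #2, a=3, g=0, n=5: outcomes B1=T, B3=T, B3=F, B4=T, B5=E
input #3, a=2, g=1, n=4: outcomes B1=F, B2=F, B3=T, B3=F, B4=F, B5=S, B6=T
input #4, a=3, g=1, n=5: outcomes B1=T, B3=T, B3=F, B4=F, B5=E, B6=T
input #5, a=1, g=-1, n=4: outcomes B1=F, B2=F, B3=T, B3=F, B4=F, B5=S, B6=T
input #6, a=1, g=2, n=4: outcomes B1=F, B2=F, B3=T, B3=F, B4=F, B5=S, B6=T
union over the pool: B1=T, B1=F, B2=F, B3=T, B3=F, B4=T, B4=F, B5=S, B5=E, B6=T
uncovered (2 of 12): B2=T, B6=F
Answer: 2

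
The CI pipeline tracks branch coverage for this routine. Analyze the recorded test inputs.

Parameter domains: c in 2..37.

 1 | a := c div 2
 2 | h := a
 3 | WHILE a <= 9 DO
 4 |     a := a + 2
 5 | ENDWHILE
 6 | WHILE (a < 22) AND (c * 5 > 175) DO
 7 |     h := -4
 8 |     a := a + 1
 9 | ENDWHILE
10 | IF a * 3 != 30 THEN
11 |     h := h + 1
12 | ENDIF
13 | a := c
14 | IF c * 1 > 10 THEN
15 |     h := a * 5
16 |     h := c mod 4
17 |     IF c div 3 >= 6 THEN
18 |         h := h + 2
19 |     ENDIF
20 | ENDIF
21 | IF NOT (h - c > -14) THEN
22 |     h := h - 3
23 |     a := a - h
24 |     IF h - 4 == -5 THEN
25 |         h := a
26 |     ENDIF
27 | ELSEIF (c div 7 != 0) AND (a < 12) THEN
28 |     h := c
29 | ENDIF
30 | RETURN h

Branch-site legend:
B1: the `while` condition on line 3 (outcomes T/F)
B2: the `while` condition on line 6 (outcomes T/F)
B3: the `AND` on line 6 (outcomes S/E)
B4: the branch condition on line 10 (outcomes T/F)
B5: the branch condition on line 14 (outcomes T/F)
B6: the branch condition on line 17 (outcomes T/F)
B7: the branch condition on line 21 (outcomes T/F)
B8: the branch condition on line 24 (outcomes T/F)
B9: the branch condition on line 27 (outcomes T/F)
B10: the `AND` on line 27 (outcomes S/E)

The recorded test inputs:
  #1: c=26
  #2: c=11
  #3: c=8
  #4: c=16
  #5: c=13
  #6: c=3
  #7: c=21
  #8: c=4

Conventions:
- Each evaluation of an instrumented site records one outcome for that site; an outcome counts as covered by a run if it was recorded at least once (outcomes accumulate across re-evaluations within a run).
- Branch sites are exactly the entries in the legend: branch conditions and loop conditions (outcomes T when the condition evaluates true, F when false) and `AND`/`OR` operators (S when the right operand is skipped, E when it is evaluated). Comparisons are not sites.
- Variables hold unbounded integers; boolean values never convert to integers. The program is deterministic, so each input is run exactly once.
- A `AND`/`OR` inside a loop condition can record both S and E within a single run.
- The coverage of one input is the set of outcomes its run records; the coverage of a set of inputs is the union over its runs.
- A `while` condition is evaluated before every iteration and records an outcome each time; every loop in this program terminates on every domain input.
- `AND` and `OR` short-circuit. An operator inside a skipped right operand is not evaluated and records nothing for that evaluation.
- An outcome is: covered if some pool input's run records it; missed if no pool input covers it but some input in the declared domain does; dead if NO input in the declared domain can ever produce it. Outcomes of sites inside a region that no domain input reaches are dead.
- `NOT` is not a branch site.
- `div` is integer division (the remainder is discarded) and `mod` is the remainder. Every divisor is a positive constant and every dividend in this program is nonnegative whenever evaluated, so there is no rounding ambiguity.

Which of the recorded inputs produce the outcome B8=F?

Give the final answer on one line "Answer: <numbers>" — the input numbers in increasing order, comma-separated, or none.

input #1 (c=26): covers B8=F
input #2 (c=11): misses B8=F
input #3 (c=8): misses B8=F
input #4 (c=16): covers B8=F
input #5 (c=13): misses B8=F
input #6 (c=3): misses B8=F
input #7 (c=21): covers B8=F
input #8 (c=4): misses B8=F

Answer: 1, 4, 7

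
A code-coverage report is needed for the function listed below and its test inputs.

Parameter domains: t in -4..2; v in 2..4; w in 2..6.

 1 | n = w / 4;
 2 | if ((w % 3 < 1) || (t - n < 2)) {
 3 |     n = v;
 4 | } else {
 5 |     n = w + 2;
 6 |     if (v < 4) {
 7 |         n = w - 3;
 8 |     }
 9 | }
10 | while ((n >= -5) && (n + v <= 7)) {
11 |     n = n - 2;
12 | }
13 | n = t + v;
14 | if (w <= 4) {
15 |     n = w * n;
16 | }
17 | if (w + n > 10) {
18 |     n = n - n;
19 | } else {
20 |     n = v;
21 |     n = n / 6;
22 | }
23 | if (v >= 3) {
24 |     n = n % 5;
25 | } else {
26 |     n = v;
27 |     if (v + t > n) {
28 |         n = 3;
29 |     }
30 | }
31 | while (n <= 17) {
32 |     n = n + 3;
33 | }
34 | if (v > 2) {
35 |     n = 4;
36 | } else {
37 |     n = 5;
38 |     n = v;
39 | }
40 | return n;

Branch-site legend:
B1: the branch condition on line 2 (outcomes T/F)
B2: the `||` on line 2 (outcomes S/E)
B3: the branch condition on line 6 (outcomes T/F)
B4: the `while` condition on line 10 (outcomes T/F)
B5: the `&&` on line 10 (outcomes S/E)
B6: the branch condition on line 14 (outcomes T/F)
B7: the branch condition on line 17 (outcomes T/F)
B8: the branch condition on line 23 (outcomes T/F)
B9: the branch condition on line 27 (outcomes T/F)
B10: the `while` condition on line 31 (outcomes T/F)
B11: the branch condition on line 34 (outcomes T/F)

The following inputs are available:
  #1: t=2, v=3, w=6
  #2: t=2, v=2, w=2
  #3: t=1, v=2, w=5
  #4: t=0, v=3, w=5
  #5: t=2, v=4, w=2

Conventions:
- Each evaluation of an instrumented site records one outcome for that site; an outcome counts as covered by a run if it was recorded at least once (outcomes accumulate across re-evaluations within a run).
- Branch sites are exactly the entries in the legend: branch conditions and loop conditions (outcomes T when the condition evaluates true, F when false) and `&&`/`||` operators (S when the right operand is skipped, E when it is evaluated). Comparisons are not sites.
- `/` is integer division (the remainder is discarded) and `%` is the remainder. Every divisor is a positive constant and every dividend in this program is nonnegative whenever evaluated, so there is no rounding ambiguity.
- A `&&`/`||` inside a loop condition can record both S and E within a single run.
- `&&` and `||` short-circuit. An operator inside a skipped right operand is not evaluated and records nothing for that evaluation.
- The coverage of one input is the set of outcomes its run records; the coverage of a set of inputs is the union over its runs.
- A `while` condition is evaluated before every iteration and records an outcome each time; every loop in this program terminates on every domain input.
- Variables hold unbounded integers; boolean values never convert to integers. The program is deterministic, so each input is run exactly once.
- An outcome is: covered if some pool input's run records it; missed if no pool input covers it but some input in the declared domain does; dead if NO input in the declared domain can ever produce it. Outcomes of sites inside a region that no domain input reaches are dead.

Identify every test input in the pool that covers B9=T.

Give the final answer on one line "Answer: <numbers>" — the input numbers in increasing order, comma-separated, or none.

input #1 (t=2, v=3, w=6): does not record B9=T
input #2 (t=2, v=2, w=2): records B9=T
input #3 (t=1, v=2, w=5): records B9=T
input #4 (t=0, v=3, w=5): does not record B9=T
input #5 (t=2, v=4, w=2): does not record B9=T

Answer: 2, 3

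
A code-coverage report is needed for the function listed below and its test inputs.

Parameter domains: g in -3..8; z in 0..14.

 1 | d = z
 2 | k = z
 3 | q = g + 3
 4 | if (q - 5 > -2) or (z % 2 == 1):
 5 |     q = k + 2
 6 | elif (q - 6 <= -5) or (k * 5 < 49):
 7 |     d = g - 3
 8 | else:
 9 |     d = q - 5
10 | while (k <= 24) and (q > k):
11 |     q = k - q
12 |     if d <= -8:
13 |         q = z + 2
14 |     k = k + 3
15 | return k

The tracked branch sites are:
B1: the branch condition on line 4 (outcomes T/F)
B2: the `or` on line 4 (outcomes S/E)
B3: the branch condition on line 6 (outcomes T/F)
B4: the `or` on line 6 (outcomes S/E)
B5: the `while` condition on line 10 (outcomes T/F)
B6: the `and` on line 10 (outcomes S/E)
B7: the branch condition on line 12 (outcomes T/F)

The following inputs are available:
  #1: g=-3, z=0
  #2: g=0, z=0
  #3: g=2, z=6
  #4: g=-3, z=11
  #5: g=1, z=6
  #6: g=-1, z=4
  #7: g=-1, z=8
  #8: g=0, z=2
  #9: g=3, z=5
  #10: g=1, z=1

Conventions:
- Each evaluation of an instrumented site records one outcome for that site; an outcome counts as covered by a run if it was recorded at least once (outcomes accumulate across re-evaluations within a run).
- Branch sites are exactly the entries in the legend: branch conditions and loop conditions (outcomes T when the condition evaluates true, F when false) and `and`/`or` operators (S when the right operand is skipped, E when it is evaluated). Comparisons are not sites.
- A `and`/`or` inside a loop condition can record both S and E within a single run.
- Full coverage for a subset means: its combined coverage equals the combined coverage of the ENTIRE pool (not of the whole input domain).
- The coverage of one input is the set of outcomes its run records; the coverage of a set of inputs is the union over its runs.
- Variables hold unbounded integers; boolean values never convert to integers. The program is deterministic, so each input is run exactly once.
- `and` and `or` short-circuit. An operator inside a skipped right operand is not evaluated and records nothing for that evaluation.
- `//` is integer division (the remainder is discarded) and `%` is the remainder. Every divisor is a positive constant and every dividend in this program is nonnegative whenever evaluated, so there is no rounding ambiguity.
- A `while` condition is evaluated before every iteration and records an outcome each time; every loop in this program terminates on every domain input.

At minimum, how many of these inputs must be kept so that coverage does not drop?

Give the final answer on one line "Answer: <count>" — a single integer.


input #1, g=-3, z=0: outcomes B1=F, B2=E, B3=T, B4=S, B5=F, B6=E
input #2, g=0, z=0: outcomes B1=F, B2=E, B3=T, B4=E, B5=T, B5=F, B6=E, B7=F
input #3, g=2, z=6: outcomes B1=T, B2=S, B5=T, B5=F, B6=E, B7=F
input #4, g=-3, z=11: outcomes B1=T, B2=E, B5=T, B5=F, B6=E, B7=F
input #5, g=1, z=6: outcomes B1=T, B2=S, B5=T, B5=F, B6=E, B7=F
input #6, g=-1, z=4: outcomes B1=F, B2=E, B3=T, B4=E, B5=F, B6=E
input #7, g=-1, z=8: outcomes B1=F, B2=E, B3=T, B4=E, B5=F, B6=E
input #8, g=0, z=2: outcomes B1=F, B2=E, B3=T, B4=E, B5=T, B5=F, B6=E, B7=F
input #9, g=3, z=5: outcomes B1=T, B2=S, B5=T, B5=F, B6=E, B7=F
input #10, g=1, z=1: outcomes B1=T, B2=S, B5=T, B5=F, B6=E, B7=F
pool-wide coverage (11 outcomes): B1=T, B1=F, B2=S, B2=E, B3=T, B4=S, B4=E, B5=T, B5=F, B6=E, B7=F
every size-1 subset falls short of the 11 outcomes (best: 8/11)
every size-2 subset falls short of the 11 outcomes (best: 10/11)
inputs {1, 2, 3} (size 3) cover everything; no size-3 subset with a lexicographically smaller index list covers all 11
Answer: 3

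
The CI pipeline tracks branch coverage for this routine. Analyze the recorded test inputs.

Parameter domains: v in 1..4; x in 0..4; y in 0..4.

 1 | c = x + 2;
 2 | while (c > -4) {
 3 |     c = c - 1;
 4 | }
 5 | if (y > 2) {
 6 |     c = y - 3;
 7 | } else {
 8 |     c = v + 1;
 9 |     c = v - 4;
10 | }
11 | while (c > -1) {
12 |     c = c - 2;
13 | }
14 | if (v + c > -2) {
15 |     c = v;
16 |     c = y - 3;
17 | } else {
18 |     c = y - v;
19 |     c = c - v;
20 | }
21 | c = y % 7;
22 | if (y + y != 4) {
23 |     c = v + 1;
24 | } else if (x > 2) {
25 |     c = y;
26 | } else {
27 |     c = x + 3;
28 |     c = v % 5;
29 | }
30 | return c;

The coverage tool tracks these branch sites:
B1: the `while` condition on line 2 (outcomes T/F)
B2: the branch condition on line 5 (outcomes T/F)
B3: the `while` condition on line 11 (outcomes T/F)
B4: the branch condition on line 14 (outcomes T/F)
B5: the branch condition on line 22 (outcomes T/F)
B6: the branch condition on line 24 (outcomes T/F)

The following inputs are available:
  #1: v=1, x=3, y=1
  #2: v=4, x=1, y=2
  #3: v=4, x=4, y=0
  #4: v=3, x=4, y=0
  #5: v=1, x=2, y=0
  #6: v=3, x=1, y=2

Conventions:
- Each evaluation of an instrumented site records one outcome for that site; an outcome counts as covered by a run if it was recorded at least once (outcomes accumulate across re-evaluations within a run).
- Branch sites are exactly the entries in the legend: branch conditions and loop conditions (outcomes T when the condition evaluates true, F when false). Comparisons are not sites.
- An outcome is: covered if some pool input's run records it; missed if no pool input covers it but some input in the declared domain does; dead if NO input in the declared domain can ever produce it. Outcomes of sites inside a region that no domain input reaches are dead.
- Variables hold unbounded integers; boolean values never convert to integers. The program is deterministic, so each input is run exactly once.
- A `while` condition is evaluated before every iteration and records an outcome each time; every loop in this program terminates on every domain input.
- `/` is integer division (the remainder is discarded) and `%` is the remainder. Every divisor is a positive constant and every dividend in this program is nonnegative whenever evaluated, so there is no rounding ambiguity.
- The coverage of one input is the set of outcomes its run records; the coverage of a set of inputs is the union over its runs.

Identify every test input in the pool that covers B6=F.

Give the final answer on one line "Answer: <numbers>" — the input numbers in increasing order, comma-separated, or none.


input #1 (v=1, x=3, y=1): never hits B6=F
input #2 (v=4, x=1, y=2): hits B6=F
input #3 (v=4, x=4, y=0): never hits B6=F
input #4 (v=3, x=4, y=0): never hits B6=F
input #5 (v=1, x=2, y=0): never hits B6=F
input #6 (v=3, x=1, y=2): hits B6=F
Answer: 2, 6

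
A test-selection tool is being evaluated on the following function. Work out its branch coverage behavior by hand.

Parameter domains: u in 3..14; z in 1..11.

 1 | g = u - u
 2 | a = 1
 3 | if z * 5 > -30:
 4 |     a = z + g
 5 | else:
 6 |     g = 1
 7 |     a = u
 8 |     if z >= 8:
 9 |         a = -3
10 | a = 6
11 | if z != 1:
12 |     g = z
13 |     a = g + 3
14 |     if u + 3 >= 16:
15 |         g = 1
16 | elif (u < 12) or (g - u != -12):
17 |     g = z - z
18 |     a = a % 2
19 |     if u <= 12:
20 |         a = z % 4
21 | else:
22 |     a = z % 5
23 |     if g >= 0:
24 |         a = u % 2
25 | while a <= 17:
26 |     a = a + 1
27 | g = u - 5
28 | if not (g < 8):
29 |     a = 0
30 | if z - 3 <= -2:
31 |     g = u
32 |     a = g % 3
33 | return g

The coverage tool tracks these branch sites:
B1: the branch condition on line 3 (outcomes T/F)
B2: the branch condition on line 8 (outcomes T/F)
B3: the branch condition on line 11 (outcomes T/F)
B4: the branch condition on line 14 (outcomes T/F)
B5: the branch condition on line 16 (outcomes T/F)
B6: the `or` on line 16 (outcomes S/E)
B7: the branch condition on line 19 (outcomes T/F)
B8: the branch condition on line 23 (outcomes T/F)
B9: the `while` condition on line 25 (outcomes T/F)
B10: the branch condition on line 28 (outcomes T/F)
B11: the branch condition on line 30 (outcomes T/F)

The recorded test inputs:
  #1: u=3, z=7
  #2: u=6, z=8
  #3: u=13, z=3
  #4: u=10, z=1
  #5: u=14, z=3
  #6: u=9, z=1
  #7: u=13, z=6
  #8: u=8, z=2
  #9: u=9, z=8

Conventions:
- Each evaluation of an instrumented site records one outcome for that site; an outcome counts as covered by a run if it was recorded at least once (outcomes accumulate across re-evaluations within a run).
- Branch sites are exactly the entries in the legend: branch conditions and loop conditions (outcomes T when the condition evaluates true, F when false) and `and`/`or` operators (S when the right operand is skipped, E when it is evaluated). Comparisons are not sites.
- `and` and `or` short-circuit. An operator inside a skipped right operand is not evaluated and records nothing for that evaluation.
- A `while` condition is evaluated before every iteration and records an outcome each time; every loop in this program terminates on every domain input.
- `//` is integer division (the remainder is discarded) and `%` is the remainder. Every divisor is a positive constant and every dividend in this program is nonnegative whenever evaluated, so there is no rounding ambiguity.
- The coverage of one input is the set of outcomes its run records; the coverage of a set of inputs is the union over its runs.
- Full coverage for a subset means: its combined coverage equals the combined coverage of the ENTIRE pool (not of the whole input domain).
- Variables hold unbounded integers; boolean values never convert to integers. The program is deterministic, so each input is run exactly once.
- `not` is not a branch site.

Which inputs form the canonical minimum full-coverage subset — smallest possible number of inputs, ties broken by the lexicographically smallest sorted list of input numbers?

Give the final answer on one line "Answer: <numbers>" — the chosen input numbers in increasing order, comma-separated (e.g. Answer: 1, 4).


run #1 (u=3, z=7) runs B1->T, B3->T, B4->F, B9->T, B9->T, B9->T, B9->T, B9->T, B9->T, B9->T, B9->T, B9->F, B10->F, B11->F; records B1=T, B3=T, B4=F, B9=T, B9=F, B10=F, B11=F
run #2 (u=6, z=8) runs B1->T, B3->T, B4->F, B9->T, B9->T, B9->T, B9->T, B9->T, B9->T, B9->T, B9->F, B10->F, B11->F; records B1=T, B3=T, B4=F, B9=T, B9=F, B10=F, B11=F
run #3 (u=13, z=3) runs B1->T, B3->T, B4->T, B9->T, B9->T, B9->T, B9->T, B9->T, B9->T, B9->T, B9->T, B9->T, B9->T, B9->T, ...; records B1=T, B3=T, B4=T, B9=T, B9=F, B10=T, B11=F
run #4 (u=10, z=1) runs B1->T, B3->F, B6->S, B5->T, B7->T, B9->T, B9->T, B9->T, B9->T, B9->T, B9->T, B9->T, B9->T, B9->T, ...; records B1=T, B3=F, B5=T, B6=S, B7=T, B9=T, B9=F, B10=F, B11=T
run #5 (u=14, z=3) runs B1->T, B3->T, B4->T, B9->T, B9->T, B9->T, B9->T, B9->T, B9->T, B9->T, B9->T, B9->T, B9->T, B9->T, ...; records B1=T, B3=T, B4=T, B9=T, B9=F, B10=T, B11=F
run #6 (u=9, z=1) runs B1->T, B3->F, B6->S, B5->T, B7->T, B9->T, B9->T, B9->T, B9->T, B9->T, B9->T, B9->T, B9->T, B9->T, ...; records B1=T, B3=F, B5=T, B6=S, B7=T, B9=T, B9=F, B10=F, B11=T
run #7 (u=13, z=6) runs B1->T, B3->T, B4->T, B9->T, B9->T, B9->T, B9->T, B9->T, B9->T, B9->T, B9->T, B9->T, B9->F, B10->T, ...; records B1=T, B3=T, B4=T, B9=T, B9=F, B10=T, B11=F
run #8 (u=8, z=2) runs B1->T, B3->T, B4->F, B9->T, B9->T, B9->T, B9->T, B9->T, B9->T, B9->T, B9->T, B9->T, B9->T, B9->T, ...; records B1=T, B3=T, B4=F, B9=T, B9=F, B10=F, B11=F
run #9 (u=9, z=8) runs B1->T, B3->T, B4->F, B9->T, B9->T, B9->T, B9->T, B9->T, B9->T, B9->T, B9->F, B10->F, B11->F; records B1=T, B3=T, B4=F, B9=T, B9=F, B10=F, B11=F
union over all inputs: B1=T, B3=T, B3=F, B4=T, B4=F, B5=T, B6=S, B7=T, B9=T, B9=F, B10=T, B10=F, B11=T, B11=F (14 outcomes)
every size-1 subset falls short of the 14 outcomes (best: 9/14)
every size-2 subset falls short of the 14 outcomes (best: 13/14)
at size 3, {1, 3, 4} reaches all 14 outcomes; every lexicographically earlier size-3 subset fails
Answer: 1, 3, 4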